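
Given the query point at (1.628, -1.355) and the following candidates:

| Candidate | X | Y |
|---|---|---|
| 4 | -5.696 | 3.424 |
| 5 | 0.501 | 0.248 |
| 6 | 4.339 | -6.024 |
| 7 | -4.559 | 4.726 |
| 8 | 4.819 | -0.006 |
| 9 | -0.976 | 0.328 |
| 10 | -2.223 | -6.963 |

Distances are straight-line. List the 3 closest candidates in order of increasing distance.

Distances from (1.628, -1.355):
4: √((-7.324)² + (4.779)²) = √(53.64098 + 22.83884) = 8.745
5: √((-1.127)² + (1.603)²) = √(1.27013 + 2.56961) = 1.960
6: √((2.711)² + (-4.669)²) = √(7.34952 + 21.79956) = 5.399
7: √((-6.187)² + (6.081)²) = √(38.27897 + 36.97856) = 8.675
8: √((3.191)² + (1.349)²) = √(10.18248 + 1.81980) = 3.464
9: √((-2.604)² + (1.683)²) = √(6.78082 + 2.83249) = 3.101
10: √((-3.851)² + (-5.608)²) = √(14.83020 + 31.44966) = 6.803
Sorted: 5 (1.960) < 9 (3.101) < 8 (3.464) < 6 (5.399) < 10 (6.803) < …

5, 9, 8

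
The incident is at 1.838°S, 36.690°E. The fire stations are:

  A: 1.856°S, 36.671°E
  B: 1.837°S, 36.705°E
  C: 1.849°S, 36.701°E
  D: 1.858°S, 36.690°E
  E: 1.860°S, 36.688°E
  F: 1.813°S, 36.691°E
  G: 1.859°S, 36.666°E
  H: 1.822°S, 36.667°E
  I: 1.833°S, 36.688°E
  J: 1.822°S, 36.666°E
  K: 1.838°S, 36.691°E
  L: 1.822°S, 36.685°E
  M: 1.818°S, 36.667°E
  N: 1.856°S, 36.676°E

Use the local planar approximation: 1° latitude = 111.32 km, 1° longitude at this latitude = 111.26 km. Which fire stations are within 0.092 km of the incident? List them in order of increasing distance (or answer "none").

Distances from 1.838°S, 36.690°E:
A: √((-0.018·111.32)² + (-0.019·111.26)²) = √(4.01505 + 4.46874) = 2.913 km
B: √((0.001·111.32)² + (0.015·111.26)²) = √(0.01239 + 2.78523) = 1.673 km
C: √((-0.011·111.32)² + (0.011·111.26)²) = √(1.49945 + 1.49783) = 1.731 km
D: √((-0.020·111.32)² + (0.000·111.26)²) = √(4.95686 + 0.00000) = 2.226 km
E: √((-0.022·111.32)² + (-0.002·111.26)²) = √(5.99780 + 0.04952) = 2.459 km
F: √((0.025·111.32)² + (0.001·111.26)²) = √(7.74509 + 0.01238) = 2.785 km
G: √((-0.021·111.32)² + (-0.024·111.26)²) = √(5.46493 + 7.13018) = 3.549 km
H: √((0.016·111.32)² + (-0.023·111.26)²) = √(3.17239 + 6.54838) = 3.118 km
I: √((0.005·111.32)² + (-0.002·111.26)²) = √(0.30980 + 0.04952) = 0.599 km
J: √((0.016·111.32)² + (-0.024·111.26)²) = √(3.17239 + 7.13018) = 3.210 km
K: √((0.000·111.32)² + (0.001·111.26)²) = √(0.00000 + 0.01238) = 0.111 km
L: √((0.016·111.32)² + (-0.005·111.26)²) = √(3.17239 + 0.30947) = 1.866 km
M: √((0.020·111.32)² + (-0.023·111.26)²) = √(4.95686 + 6.54838) = 3.392 km
N: √((-0.018·111.32)² + (-0.014·111.26)²) = √(4.01505 + 2.42624) = 2.538 km
Threshold 0.092 km: none within range.

none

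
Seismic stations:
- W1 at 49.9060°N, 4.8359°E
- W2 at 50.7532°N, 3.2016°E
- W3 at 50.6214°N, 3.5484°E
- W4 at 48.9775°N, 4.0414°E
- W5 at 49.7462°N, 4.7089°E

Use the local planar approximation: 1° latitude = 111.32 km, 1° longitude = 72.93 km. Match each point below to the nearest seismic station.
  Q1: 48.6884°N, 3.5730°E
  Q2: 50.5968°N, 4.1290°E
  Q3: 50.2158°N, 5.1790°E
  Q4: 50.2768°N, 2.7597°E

Q1 at 48.6884°N, 3.5730°E:
  W1: √((1.2176·111.32)² + (1.2629·72.93)²) = √(18371.967741 + 8483.017318) = 163.8749 km
  W2: √((2.0648·111.32)² + (-0.3714·72.93)²) = √(52832.648012 + 733.662339) = 231.4440 km
  W3: √((1.9330·111.32)² + (-0.0246·72.93)²) = √(46303.103764 + 3.218716) = 215.1890 km
  W4: √((0.2891·111.32)² + (0.4684·72.93)²) = √(1035.720515 + 1166.933748) = 46.9324 km
  W5: √((1.0578·111.32)² + (1.1359·72.93)²) = √(13866.074226 + 6862.662264) = 143.9748 km
  → nearest: W4 (46.9324 km)
Q2 at 50.5968°N, 4.1290°E:
  W1: √((-0.6908·111.32)² + (0.7069·72.93)²) = √(5913.587853 + 2657.837290) = 92.5820 km
  W2: √((0.1564·111.32)² + (-0.9274·72.93)²) = √(303.123700 + 4574.531371) = 69.8402 km
  W3: √((0.0246·111.32)² + (-0.5806·72.93)²) = √(7.499229 + 1792.943029) = 42.4316 km
  W4: √((-1.6193·111.32)² + (-0.0876·72.93)²) = √(32493.839208 + 40.815079) = 180.3737 km
  W5: √((-0.8506·111.32)² + (0.5799·72.93)²) = √(8965.967330 + 1788.622314) = 103.7043 km
  → nearest: W3 (42.4316 km)
Q3 at 50.2158°N, 5.1790°E:
  W1: √((-0.3098·111.32)² + (-0.3431·72.93)²) = √(1189.348755 + 626.114647) = 42.6083 km
  W2: √((0.5374·111.32)² + (-1.9774·72.93)²) = √(3578.835359 + 20797.038068) = 156.1277 km
  W3: √((0.4056·111.32)² + (-1.6306·72.93)²) = √(2038.648200 + 14141.885059) = 127.2027 km
  W4: √((-1.2383·111.32)² + (-1.1376·72.93)²) = √(19001.948695 + 6883.219101) = 160.8887 km
  W5: √((-0.4696·111.32)² + (-0.4701·72.93)²) = √(2732.766793 + 1175.419603) = 62.5155 km
  → nearest: W1 (42.6083 km)
Q4 at 50.2768°N, 2.7597°E:
  W1: √((-0.3708·111.32)² + (2.0762·72.93)²) = √(1703.828374 + 22927.188443) = 156.9427 km
  W2: √((0.4764·111.32)² + (0.4419·72.93)²) = √(2812.482967 + 1038.628966) = 62.0573 km
  W3: √((0.3446·111.32)² + (0.7887·72.93)²) = √(1471.556501 + 3308.537861) = 69.1382 km
  W4: √((-1.2993·111.32)² + (1.2817·72.93)²) = √(20920.173029 + 8737.459903) = 172.2139 km
  W5: √((-0.5306·111.32)² + (1.9492·72.93)²) = √(3488.838664 + 20208.088377) = 153.9381 km
  → nearest: W2 (62.0573 km)

Q1→W4; Q2→W3; Q3→W1; Q4→W2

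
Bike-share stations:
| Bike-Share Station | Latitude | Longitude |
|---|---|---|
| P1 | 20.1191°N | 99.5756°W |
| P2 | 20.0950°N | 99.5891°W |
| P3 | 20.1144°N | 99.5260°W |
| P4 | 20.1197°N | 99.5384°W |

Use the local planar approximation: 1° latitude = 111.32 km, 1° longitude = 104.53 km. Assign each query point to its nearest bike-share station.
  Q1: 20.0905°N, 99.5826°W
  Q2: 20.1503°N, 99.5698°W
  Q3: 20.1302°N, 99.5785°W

Q1 at 20.0905°N, 99.5826°W:
  P1: √((0.0286·111.32)² + (0.0070·104.53)²) = √(10.136277 + 0.535400) = 3.2668 km
  P2: √((0.0045·111.32)² + (-0.0065·104.53)²) = √(0.250941 + 0.461646) = 0.8441 km
  P3: √((0.0239·111.32)² + (0.0566·104.53)²) = √(7.078516 + 35.003765) = 6.4871 km
  P4: √((0.0292·111.32)² + (0.0442·104.53)²) = √(10.566036 + 21.346488) = 5.6491 km
  → nearest: P2 (0.8441 km)
Q2 at 20.1503°N, 99.5698°W:
  P1: √((-0.0312·111.32)² + (-0.0058·104.53)²) = √(12.063007 + 0.367568) = 3.5257 km
  P2: √((-0.0553·111.32)² + (-0.0193·104.53)²) = √(37.896287 + 4.070020) = 6.4781 km
  P3: √((-0.0359·111.32)² + (0.0438·104.53)²) = √(15.971117 + 20.961875) = 6.0773 km
  P4: √((-0.0306·111.32)² + (0.0314·104.53)²) = √(11.603506 + 10.773113) = 4.7304 km
  → nearest: P1 (3.5257 km)
Q3 at 20.1302°N, 99.5785°W:
  P1: √((-0.0111·111.32)² + (0.0029·104.53)²) = √(1.526836 + 0.091892) = 1.2723 km
  P2: √((-0.0352·111.32)² + (-0.0106·104.53)²) = √(15.354360 + 1.227704) = 4.0721 km
  P3: √((-0.0158·111.32)² + (0.0525·104.53)²) = √(3.093574 + 30.116223) = 5.7628 km
  P4: √((-0.0105·111.32)² + (0.0401·104.53)²) = √(1.366234 + 17.569955) = 4.3516 km
  → nearest: P1 (1.2723 km)

Q1→P2; Q2→P1; Q3→P1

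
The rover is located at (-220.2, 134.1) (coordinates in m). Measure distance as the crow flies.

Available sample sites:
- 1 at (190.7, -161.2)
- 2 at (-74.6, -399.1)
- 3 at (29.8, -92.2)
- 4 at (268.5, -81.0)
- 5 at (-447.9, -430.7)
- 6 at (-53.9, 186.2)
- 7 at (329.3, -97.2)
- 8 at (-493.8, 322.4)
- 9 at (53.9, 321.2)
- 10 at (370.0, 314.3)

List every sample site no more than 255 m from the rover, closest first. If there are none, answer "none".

Distances from (-220.2, 134.1):
1: √((410.9)² + (-295.3)²) = √(168838.810 + 87202.090) = 506.0 m
2: √((145.6)² + (-533.2)²) = √(21199.360 + 284302.240) = 552.7 m
3: √((250.0)² + (-226.3)²) = √(62500.000 + 51211.690) = 337.2 m
4: √((488.7)² + (-215.1)²) = √(238827.690 + 46268.010) = 533.9 m
5: √((-227.7)² + (-564.8)²) = √(51847.290 + 318999.040) = 609.0 m
6: √((166.3)² + (52.1)²) = √(27655.690 + 2714.410) = 174.3 m
7: √((549.5)² + (-231.3)²) = √(301950.250 + 53499.690) = 596.2 m
8: √((-273.6)² + (188.3)²) = √(74856.960 + 35456.890) = 332.1 m
9: √((274.1)² + (187.1)²) = √(75130.810 + 35006.410) = 331.9 m
10: √((590.2)² + (180.2)²) = √(348336.040 + 32472.040) = 617.1 m
Threshold 255 m: 6 (174.3 m) is within range.

6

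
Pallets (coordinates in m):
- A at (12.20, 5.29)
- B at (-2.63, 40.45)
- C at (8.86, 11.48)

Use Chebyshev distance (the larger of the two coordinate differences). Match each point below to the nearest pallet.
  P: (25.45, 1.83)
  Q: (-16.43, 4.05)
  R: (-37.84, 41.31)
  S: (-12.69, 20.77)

P at (25.45, 1.83):
  A: max(|-13.25|, |3.46|) = 13.25 m
  B: max(|-28.08|, |38.62|) = 38.62 m
  C: max(|-16.59|, |9.65|) = 16.59 m
  → nearest: A (13.25 m)
Q at (-16.43, 4.05):
  A: max(|28.63|, |1.24|) = 28.63 m
  B: max(|13.80|, |36.40|) = 36.40 m
  C: max(|25.29|, |7.43|) = 25.29 m
  → nearest: C (25.29 m)
R at (-37.84, 41.31):
  A: max(|50.04|, |-36.02|) = 50.04 m
  B: max(|35.21|, |-0.86|) = 35.21 m
  C: max(|46.70|, |-29.83|) = 46.70 m
  → nearest: B (35.21 m)
S at (-12.69, 20.77):
  A: max(|24.89|, |-15.48|) = 24.89 m
  B: max(|10.06|, |19.68|) = 19.68 m
  C: max(|21.55|, |-9.29|) = 21.55 m
  → nearest: B (19.68 m)

P→A; Q→C; R→B; S→B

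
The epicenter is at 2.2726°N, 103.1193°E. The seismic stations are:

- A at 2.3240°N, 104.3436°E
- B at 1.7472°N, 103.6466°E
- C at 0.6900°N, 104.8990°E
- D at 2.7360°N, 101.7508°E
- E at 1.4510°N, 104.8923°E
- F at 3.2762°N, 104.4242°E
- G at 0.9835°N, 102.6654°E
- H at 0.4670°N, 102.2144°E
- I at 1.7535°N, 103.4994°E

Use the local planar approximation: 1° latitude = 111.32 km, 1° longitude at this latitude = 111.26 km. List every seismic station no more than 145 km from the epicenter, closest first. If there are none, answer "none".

Distances from 2.2726°N, 103.1193°E:
A: √((0.0514·111.32)² + (1.2243·111.26)²) = √(32.739545 + 18554.694587) = 136.3357 km
B: √((-0.5254·111.32)² + (0.5273·111.26)²) = √(3420.790932 + 3441.863588) = 82.8411 km
C: √((-1.5826·111.32)² + (1.7797·111.26)²) = √(31037.641900 + 39207.731201) = 265.0384 km
D: √((0.4634·111.32)² + (-1.3685·111.26)²) = √(2661.083206 + 23182.897482) = 160.7606 km
E: √((-0.8216·111.32)² + (1.7730·111.26)²) = √(8365.025255 + 38913.077805) = 217.4353 km
F: √((1.0036·111.32)² + (1.3049·111.26)²) = √(12481.526427 + 21078.154013) = 183.1930 km
G: √((-1.2891·111.32)² + (-0.4539·111.26)²) = √(20592.999651 + 2550.342315) = 152.1294 km
H: √((-1.8056·111.32)² + (-0.9049·111.26)²) = √(40400.755584 + 10136.296077) = 224.8045 km
I: √((-0.5191·111.32)² + (0.3801·111.26)²) = √(3339.246297 + 1788.437841) = 71.6078 km
Threshold 145 km: I (71.6078 km), B (82.8411 km), A (136.3357 km) are within range.

I, B, A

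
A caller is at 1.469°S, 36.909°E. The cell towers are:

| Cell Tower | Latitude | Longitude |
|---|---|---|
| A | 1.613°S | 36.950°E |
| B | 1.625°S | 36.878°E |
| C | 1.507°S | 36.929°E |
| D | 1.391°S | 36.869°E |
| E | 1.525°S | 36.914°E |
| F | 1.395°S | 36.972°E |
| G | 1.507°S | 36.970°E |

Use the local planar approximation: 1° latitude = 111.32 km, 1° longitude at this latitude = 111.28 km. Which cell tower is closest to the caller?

Distances from 1.469°S, 36.909°E:
A: √((-0.144·111.32)² + (0.041·111.28)²) = √(256.96346 + 20.81622) = 16.667 km
B: √((-0.156·111.32)² + (-0.031·111.28)²) = √(301.57518 + 11.90029) = 17.705 km
C: √((-0.038·111.32)² + (0.020·111.28)²) = √(17.89425 + 4.95330) = 4.780 km
D: √((0.078·111.32)² + (-0.040·111.28)²) = √(75.39379 + 19.81318) = 9.757 km
E: √((-0.056·111.32)² + (0.005·111.28)²) = √(38.86176 + 0.30958) = 6.259 km
F: √((0.074·111.32)² + (0.063·111.28)²) = √(67.85937 + 49.14907) = 10.817 km
G: √((-0.038·111.32)² + (0.061·111.28)²) = √(17.89425 + 46.07803) = 7.998 km
Minimum: C at 4.780 km.

C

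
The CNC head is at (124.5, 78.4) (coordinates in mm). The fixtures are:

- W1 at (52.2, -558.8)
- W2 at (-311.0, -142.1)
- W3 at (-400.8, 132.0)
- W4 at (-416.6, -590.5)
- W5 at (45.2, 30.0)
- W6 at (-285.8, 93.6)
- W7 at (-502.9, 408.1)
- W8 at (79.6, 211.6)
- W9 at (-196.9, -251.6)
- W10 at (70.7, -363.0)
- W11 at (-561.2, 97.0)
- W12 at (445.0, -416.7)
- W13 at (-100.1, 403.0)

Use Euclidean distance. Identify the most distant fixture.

Distances from (124.5, 78.4):
W1: √((-72.3)² + (-637.2)²) = √(5227.290 + 406023.840) = 641.3 mm
W2: √((-435.5)² + (-220.5)²) = √(189660.250 + 48620.250) = 488.1 mm
W3: √((-525.3)² + (53.6)²) = √(275940.090 + 2872.960) = 528.0 mm
W4: √((-541.1)² + (-668.9)²) = √(292789.210 + 447427.210) = 860.4 mm
W5: √((-79.3)² + (-48.4)²) = √(6288.490 + 2342.560) = 92.9 mm
W6: √((-410.3)² + (15.2)²) = √(168346.090 + 231.040) = 410.6 mm
W7: √((-627.4)² + (329.7)²) = √(393630.760 + 108702.090) = 708.8 mm
W8: √((-44.9)² + (133.2)²) = √(2016.010 + 17742.240) = 140.6 mm
W9: √((-321.4)² + (-330.0)²) = √(103297.960 + 108900.000) = 460.6 mm
W10: √((-53.8)² + (-441.4)²) = √(2894.440 + 194833.960) = 444.7 mm
W11: √((-685.7)² + (18.6)²) = √(470184.490 + 345.960) = 686.0 mm
W12: √((320.5)² + (-495.1)²) = √(102720.250 + 245124.010) = 589.8 mm
W13: √((-224.6)² + (324.6)²) = √(50445.160 + 105365.160) = 394.7 mm
Maximum: W4 at 860.4 mm.

W4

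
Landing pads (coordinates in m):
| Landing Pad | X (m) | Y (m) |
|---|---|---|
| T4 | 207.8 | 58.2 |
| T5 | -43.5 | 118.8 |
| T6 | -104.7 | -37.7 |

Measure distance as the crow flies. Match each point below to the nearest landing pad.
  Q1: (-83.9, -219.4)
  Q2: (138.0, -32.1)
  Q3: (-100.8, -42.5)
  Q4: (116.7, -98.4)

Q1 at (-83.9, -219.4):
  T4: 402.7 m
  T5: 340.6 m
  T6: 182.9 m
  → nearest: T6 (182.9 m)
Q2 at (138.0, -32.1):
  T4: 114.1 m
  T5: 236.0 m
  T6: 242.8 m
  → nearest: T4 (114.1 m)
Q3 at (-100.8, -42.5):
  T4: 324.6 m
  T5: 171.2 m
  T6: 6.2 m
  → nearest: T6 (6.2 m)
Q4 at (116.7, -98.4):
  T4: 181.2 m
  T5: 269.9 m
  T6: 229.6 m
  → nearest: T4 (181.2 m)

Q1→T6; Q2→T4; Q3→T6; Q4→T4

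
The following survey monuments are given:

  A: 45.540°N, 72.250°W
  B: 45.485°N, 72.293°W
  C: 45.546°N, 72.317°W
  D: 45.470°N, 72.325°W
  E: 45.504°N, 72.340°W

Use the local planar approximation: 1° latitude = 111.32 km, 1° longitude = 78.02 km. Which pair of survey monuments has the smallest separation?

Pairwise distances:
A–B: 6.981 km
A–C: 5.270 km
A–D: 9.745 km
A–E: 8.085 km
B–C: 7.044 km
B–D: 3.004 km
B–E: 4.233 km
C–D: 8.483 km
C–E: 5.008 km
D–E: 3.962 km
Closest pair: B–D at 3.004 km.

B and D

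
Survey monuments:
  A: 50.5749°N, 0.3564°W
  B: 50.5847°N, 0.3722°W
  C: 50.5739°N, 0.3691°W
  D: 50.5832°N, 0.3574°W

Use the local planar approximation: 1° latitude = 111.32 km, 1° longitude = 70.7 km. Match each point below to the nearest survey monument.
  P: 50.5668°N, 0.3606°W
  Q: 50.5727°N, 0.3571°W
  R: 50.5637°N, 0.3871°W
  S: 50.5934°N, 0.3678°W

P→A; Q→A; R→C; S→B

P at 50.5668°N, 0.3606°W:
  A: 0.9493 km
  B: 2.1548 km
  C: 0.9929 km
  D: 1.8396 km
  → nearest: A (0.9493 km)
Q at 50.5727°N, 0.3571°W:
  A: 0.2499 km
  B: 1.7100 km
  C: 0.8589 km
  D: 1.1691 km
  → nearest: A (0.2499 km)
R at 50.5637°N, 0.3871°W:
  A: 2.5031 km
  B: 2.5641 km
  C: 1.7055 km
  D: 3.0201 km
  → nearest: C (1.7055 km)
S at 50.5934°N, 0.3678°W:
  A: 2.2115 km
  B: 1.0172 km
  C: 2.1727 km
  D: 1.3527 km
  → nearest: B (1.0172 km)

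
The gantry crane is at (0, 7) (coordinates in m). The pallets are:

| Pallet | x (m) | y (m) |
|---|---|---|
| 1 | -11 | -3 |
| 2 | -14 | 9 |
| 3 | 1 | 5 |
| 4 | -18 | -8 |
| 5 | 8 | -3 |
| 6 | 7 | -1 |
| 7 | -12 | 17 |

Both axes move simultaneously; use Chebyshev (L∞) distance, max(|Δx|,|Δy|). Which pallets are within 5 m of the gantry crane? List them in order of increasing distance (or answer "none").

Distances from (0, 7):
1: max(|-11|, |-10|) = 11 m
2: max(|-14|, |2|) = 14 m
3: max(|1|, |-2|) = 2 m
4: max(|-18|, |-15|) = 18 m
5: max(|8|, |-10|) = 10 m
6: max(|7|, |-8|) = 8 m
7: max(|-12|, |10|) = 12 m
Threshold 5 m: 3 (2 m) is within range.

3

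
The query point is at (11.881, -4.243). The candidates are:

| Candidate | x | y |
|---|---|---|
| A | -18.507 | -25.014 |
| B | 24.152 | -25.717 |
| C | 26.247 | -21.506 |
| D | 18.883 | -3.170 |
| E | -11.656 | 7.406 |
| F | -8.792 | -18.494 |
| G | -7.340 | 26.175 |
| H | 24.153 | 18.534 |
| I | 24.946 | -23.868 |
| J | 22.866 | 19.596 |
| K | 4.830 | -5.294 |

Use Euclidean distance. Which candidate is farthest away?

A

Distances from (11.881, -4.243):
A: √((-30.388)² + (-20.771)²) = √(923.43054 + 431.43444) = 36.808
B: √((12.271)² + (-21.474)²) = √(150.57744 + 461.13268) = 24.733
C: √((14.366)² + (-17.263)²) = √(206.38196 + 298.01117) = 22.459
D: √((7.002)² + (1.073)²) = √(49.02800 + 1.15133) = 7.084
E: √((-23.537)² + (11.649)²) = √(553.99037 + 135.69920) = 26.262
F: √((-20.673)² + (-14.251)²) = √(427.37293 + 203.09100) = 25.109
G: √((-19.221)² + (30.418)²) = √(369.44684 + 925.25472) = 35.982
H: √((12.272)² + (22.777)²) = √(150.60198 + 518.79173) = 25.873
I: √((13.065)² + (-19.625)²) = √(170.69423 + 385.14062) = 23.576
J: √((10.985)² + (23.839)²) = √(120.67022 + 568.29792) = 26.248
K: √((-7.051)² + (-1.051)²) = √(49.71660 + 1.10460) = 7.129
Maximum: A at 36.808.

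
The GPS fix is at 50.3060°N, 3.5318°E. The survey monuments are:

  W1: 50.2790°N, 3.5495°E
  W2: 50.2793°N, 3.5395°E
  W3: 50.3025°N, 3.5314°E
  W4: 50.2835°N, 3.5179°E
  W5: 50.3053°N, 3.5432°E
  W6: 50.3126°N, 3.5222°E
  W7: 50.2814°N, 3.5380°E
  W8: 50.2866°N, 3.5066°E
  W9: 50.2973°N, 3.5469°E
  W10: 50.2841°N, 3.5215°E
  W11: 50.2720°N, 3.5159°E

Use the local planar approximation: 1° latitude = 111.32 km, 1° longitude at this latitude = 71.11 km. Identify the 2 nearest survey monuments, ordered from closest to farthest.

Distances from 50.3060°N, 3.5318°E:
W1: √((-0.0270·111.32)² + (0.0177·71.11)²) = √(9.033872 + 1.584192) = 3.2585 km
W2: √((-0.0267·111.32)² + (0.0077·71.11)²) = √(8.834234 + 0.299808) = 3.0223 km
W3: √((-0.0035·111.32)² + (-0.0004·71.11)²) = √(0.151804 + 0.000809) = 0.3907 km
W4: √((-0.0225·111.32)² + (-0.0139·71.11)²) = √(6.273522 + 0.976992) = 2.6927 km
W5: √((-0.0007·111.32)² + (0.0114·71.11)²) = √(0.006072 + 0.657160) = 0.8144 km
W6: √((0.0066·111.32)² + (-0.0096·71.11)²) = √(0.539802 + 0.466019) = 1.0029 km
W7: √((-0.0246·111.32)² + (0.0062·71.11)²) = √(7.499229 + 0.194377) = 2.7737 km
W8: √((-0.0194·111.32)² + (-0.0252·71.11)²) = √(4.663907 + 3.211164) = 2.8063 km
W9: √((-0.0087·111.32)² + (0.0151·71.11)²) = √(0.937961 + 1.152963) = 1.4460 km
W10: √((-0.0219·111.32)² + (-0.0103·71.11)²) = √(5.943395 + 0.536458) = 2.5456 km
W11: √((-0.0340·111.32)² + (-0.0159·71.11)²) = √(14.325317 + 1.278367) = 3.9501 km
Sorted: W3 (0.3907 km) < W5 (0.8144 km) < W6 (1.0029 km) < W9 (1.4460 km) < …

W3, W5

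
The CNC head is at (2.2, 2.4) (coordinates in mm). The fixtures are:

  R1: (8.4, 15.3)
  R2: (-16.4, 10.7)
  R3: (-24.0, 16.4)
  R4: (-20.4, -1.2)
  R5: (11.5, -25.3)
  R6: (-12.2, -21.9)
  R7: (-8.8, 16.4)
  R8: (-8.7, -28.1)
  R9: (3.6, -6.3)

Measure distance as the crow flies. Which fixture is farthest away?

Distances from (2.2, 2.4):
R1: √((6.2)² + (12.9)²) = √(38.440 + 166.410) = 14.3 mm
R2: √((-18.6)² + (8.3)²) = √(345.960 + 68.890) = 20.4 mm
R3: √((-26.2)² + (14.0)²) = √(686.440 + 196.000) = 29.7 mm
R4: √((-22.6)² + (-3.6)²) = √(510.760 + 12.960) = 22.9 mm
R5: √((9.3)² + (-27.7)²) = √(86.490 + 767.290) = 29.2 mm
R6: √((-14.4)² + (-24.3)²) = √(207.360 + 590.490) = 28.2 mm
R7: √((-11.0)² + (14.0)²) = √(121.000 + 196.000) = 17.8 mm
R8: √((-10.9)² + (-30.5)²) = √(118.810 + 930.250) = 32.4 mm
R9: √((1.4)² + (-8.7)²) = √(1.960 + 75.690) = 8.8 mm
Maximum: R8 at 32.4 mm.

R8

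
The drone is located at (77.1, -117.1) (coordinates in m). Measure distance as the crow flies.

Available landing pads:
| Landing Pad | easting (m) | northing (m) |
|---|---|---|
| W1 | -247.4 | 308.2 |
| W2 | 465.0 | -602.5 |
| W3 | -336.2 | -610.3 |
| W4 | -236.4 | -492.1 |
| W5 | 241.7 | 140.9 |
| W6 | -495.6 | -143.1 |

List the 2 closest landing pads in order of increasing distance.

Distances from (77.1, -117.1):
W1: √((-324.5)² + (425.3)²) = √(105300.250 + 180880.090) = 535.0 m
W2: √((387.9)² + (-485.4)²) = √(150466.410 + 235613.160) = 621.4 m
W3: √((-413.3)² + (-493.2)²) = √(170816.890 + 243246.240) = 643.5 m
W4: √((-313.5)² + (-375.0)²) = √(98282.250 + 140625.000) = 488.8 m
W5: √((164.6)² + (258.0)²) = √(27093.160 + 66564.000) = 306.0 m
W6: √((-572.7)² + (-26.0)²) = √(327985.290 + 676.000) = 573.3 m
Sorted: W5 (306.0 m) < W4 (488.8 m) < W1 (535.0 m) < W6 (573.3 m) < …

W5, W4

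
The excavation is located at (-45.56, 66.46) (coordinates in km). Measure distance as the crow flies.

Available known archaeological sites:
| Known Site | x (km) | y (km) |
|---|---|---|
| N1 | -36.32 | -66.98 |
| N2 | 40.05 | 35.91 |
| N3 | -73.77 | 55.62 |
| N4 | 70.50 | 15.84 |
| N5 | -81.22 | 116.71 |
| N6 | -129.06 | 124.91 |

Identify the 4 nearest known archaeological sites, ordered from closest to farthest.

Distances from (-45.56, 66.46):
N1: 133.76 km
N2: 90.90 km
N3: 30.22 km
N4: 126.62 km
N5: 61.62 km
N6: 101.92 km
Sorted: N3 (30.22 km) < N5 (61.62 km) < N2 (90.90 km) < N6 (101.92 km) < N4 (126.62 km) < N1 (133.76 km)

N3, N5, N2, N6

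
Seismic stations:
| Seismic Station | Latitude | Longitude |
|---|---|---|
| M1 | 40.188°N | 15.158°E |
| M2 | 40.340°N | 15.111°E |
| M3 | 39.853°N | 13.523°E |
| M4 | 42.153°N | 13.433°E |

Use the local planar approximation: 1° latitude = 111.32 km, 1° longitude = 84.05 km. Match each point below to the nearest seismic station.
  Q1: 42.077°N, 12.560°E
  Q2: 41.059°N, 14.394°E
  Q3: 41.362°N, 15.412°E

Q1 at 42.077°N, 12.560°E:
  M1: 303.152 km
  M2: 288.724 km
  M3: 260.471 km
  M4: 73.862 km
  → nearest: M4 (73.862 km)
Q2 at 41.059°N, 14.394°E:
  M1: 116.296 km
  M2: 100.190 km
  M3: 152.915 km
  M4: 146.135 km
  → nearest: M2 (100.190 km)
Q3 at 41.362°N, 15.412°E:
  M1: 132.422 km
  M2: 116.548 km
  M3: 231.141 km
  M4: 188.204 km
  → nearest: M2 (116.548 km)

Q1→M4; Q2→M2; Q3→M2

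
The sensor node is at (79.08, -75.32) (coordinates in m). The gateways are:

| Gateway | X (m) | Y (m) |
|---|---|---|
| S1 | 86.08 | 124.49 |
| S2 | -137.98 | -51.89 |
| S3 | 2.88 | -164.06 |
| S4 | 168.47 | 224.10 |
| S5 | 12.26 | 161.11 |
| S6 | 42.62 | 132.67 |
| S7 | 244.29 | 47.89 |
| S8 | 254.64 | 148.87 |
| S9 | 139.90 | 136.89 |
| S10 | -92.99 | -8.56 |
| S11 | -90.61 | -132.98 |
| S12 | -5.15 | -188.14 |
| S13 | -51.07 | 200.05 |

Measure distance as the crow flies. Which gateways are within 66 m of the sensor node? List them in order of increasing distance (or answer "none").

none

Distances from (79.08, -75.32):
S1: 199.93 m
S2: 218.32 m
S3: 116.97 m
S4: 312.48 m
S5: 245.69 m
S6: 211.16 m
S7: 206.09 m
S8: 284.75 m
S9: 220.75 m
S10: 184.57 m
S11: 179.22 m
S12: 140.79 m
S13: 304.58 m
Threshold 66 m: none within range.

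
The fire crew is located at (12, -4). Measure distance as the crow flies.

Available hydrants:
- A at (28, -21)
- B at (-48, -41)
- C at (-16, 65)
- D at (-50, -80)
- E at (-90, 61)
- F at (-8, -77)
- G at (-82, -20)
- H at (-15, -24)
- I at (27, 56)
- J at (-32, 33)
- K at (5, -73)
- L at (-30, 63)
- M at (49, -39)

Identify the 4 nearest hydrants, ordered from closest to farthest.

Distances from (12, -4):
A: √((16)² + (-17)²) = √(256.000 + 289.000) = 23.3
B: √((-60)² + (-37)²) = √(3600.000 + 1369.000) = 70.5
C: √((-28)² + (69)²) = √(784.000 + 4761.000) = 74.5
D: √((-62)² + (-76)²) = √(3844.000 + 5776.000) = 98.1
E: √((-102)² + (65)²) = √(10404.000 + 4225.000) = 121.0
F: √((-20)² + (-73)²) = √(400.000 + 5329.000) = 75.7
G: √((-94)² + (-16)²) = √(8836.000 + 256.000) = 95.4
H: √((-27)² + (-20)²) = √(729.000 + 400.000) = 33.6
I: √((15)² + (60)²) = √(225.000 + 3600.000) = 61.8
J: √((-44)² + (37)²) = √(1936.000 + 1369.000) = 57.5
K: √((-7)² + (-69)²) = √(49.000 + 4761.000) = 69.4
L: √((-42)² + (67)²) = √(1764.000 + 4489.000) = 79.1
M: √((37)² + (-35)²) = √(1369.000 + 1225.000) = 50.9
Sorted: A (23.3) < H (33.6) < M (50.9) < J (57.5) < I (61.8) < K (69.4) < …

A, H, M, J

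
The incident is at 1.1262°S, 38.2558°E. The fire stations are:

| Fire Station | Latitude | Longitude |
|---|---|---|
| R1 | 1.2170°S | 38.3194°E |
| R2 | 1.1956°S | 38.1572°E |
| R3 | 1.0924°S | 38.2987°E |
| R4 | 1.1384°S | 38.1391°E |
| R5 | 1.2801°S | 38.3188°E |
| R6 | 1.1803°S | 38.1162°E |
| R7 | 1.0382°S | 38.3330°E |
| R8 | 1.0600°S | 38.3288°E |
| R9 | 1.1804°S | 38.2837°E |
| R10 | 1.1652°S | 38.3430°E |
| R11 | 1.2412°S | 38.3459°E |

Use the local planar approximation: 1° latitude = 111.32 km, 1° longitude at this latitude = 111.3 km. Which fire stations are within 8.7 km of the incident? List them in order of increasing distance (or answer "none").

Distances from 1.1262°S, 38.2558°E:
R1: √((-0.0908·111.32)² + (0.0636·111.3)²) = √(102.168753 + 50.107711) = 12.3400 km
R2: √((-0.0694·111.32)² + (-0.0986·111.3)²) = √(59.685019 + 120.432627) = 13.4208 km
R3: √((0.0338·111.32)² + (0.0429·111.3)²) = √(14.157279 + 22.798429) = 6.0791 km
R4: √((-0.0122·111.32)² + (-0.1167·111.3)²) = √(1.844446 + 168.706587) = 13.0595 km
R5: √((-0.1539·111.32)² + (0.0630·111.3)²) = √(293.510495 + 49.166742) = 18.5115 km
R6: √((-0.0541·111.32)² + (-0.1396·111.3)²) = √(36.269446 + 241.413285) = 16.6638 km
R7: √((0.0880·111.32)² + (0.0772·111.3)²) = √(95.964751 + 73.828650) = 13.0305 km
R8: √((0.0662·111.32)² + (0.0730·111.3)²) = √(54.307821 + 66.014000) = 10.9691 km
R9: √((-0.0542·111.32)² + (0.0279·111.3)²) = √(36.403653 + 9.642702) = 6.7857 km
R10: √((-0.0390·111.32)² + (0.0872·111.3)²) = √(18.848449 + 94.194013) = 10.6321 km
R11: √((-0.1150·111.32)² + (0.0901·111.3)²) = √(163.886083 + 100.563391) = 16.2619 km
Threshold 8.7 km: R3 (6.0791 km), R9 (6.7857 km) are within range.

R3, R9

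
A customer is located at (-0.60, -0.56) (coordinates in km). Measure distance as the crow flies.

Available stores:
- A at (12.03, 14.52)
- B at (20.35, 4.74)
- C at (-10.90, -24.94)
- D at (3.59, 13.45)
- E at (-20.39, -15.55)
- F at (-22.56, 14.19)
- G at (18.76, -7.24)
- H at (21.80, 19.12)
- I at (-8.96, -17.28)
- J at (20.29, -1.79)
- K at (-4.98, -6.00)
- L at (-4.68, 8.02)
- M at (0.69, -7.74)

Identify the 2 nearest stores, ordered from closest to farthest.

Distances from (-0.60, -0.56):
A: 19.67 km
B: 21.61 km
C: 26.47 km
D: 14.62 km
E: 24.83 km
F: 26.45 km
G: 20.48 km
H: 29.82 km
I: 18.69 km
J: 20.93 km
K: 6.98 km
L: 9.50 km
M: 7.29 km
Sorted: K (6.98 km) < M (7.29 km) < L (9.50 km) < D (14.62 km) < …

K, M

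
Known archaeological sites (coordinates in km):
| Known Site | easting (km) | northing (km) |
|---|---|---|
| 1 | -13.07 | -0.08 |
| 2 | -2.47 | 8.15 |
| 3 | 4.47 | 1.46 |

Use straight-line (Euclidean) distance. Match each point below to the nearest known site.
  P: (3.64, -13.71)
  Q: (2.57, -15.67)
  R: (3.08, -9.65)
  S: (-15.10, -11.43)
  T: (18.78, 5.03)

P→3; Q→3; R→3; S→1; T→3

P at (3.64, -13.71):
  1: √((-16.71)² + (13.63)²) = √(279.2241 + 185.7769) = 21.56 km
  2: √((-6.11)² + (21.86)²) = √(37.3321 + 477.8596) = 22.70 km
  3: √((0.83)² + (15.17)²) = √(0.6889 + 230.1289) = 15.19 km
  → nearest: 3 (15.19 km)
Q at (2.57, -15.67):
  1: √((-15.64)² + (15.59)²) = √(244.6096 + 243.0481) = 22.08 km
  2: √((-5.04)² + (23.82)²) = √(25.4016 + 567.3924) = 24.35 km
  3: √((1.90)² + (17.13)²) = √(3.6100 + 293.4369) = 17.24 km
  → nearest: 3 (17.24 km)
R at (3.08, -9.65):
  1: √((-16.15)² + (9.57)²) = √(260.8225 + 91.5849) = 18.77 km
  2: √((-5.55)² + (17.80)²) = √(30.8025 + 316.8400) = 18.65 km
  3: √((1.39)² + (11.11)²) = √(1.9321 + 123.4321) = 11.20 km
  → nearest: 3 (11.20 km)
S at (-15.10, -11.43):
  1: √((2.03)² + (11.35)²) = √(4.1209 + 128.8225) = 11.53 km
  2: √((12.63)² + (19.58)²) = √(159.5169 + 383.3764) = 23.30 km
  3: √((19.57)² + (12.89)²) = √(382.9849 + 166.1521) = 23.43 km
  → nearest: 1 (11.53 km)
T at (18.78, 5.03):
  1: √((-31.85)² + (-5.11)²) = √(1014.4225 + 26.1121) = 32.26 km
  2: √((-21.25)² + (3.12)²) = √(451.5625 + 9.7344) = 21.48 km
  3: √((-14.31)² + (-3.57)²) = √(204.7761 + 12.7449) = 14.75 km
  → nearest: 3 (14.75 km)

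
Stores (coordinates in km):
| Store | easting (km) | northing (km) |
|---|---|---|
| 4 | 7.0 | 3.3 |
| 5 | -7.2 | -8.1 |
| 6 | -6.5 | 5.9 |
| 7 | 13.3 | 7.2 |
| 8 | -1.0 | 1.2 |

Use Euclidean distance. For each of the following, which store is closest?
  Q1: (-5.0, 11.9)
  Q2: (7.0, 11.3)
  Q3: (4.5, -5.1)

Q1→6; Q2→7; Q3→8

Q1 at (-5.0, 11.9):
  4: 14.8 km
  5: 20.1 km
  6: 6.2 km
  7: 18.9 km
  8: 11.4 km
  → nearest: 6 (6.2 km)
Q2 at (7.0, 11.3):
  4: 8.0 km
  5: 24.0 km
  6: 14.5 km
  7: 7.5 km
  8: 12.9 km
  → nearest: 7 (7.5 km)
Q3 at (4.5, -5.1):
  4: 8.8 km
  5: 12.1 km
  6: 15.6 km
  7: 15.1 km
  8: 8.4 km
  → nearest: 8 (8.4 km)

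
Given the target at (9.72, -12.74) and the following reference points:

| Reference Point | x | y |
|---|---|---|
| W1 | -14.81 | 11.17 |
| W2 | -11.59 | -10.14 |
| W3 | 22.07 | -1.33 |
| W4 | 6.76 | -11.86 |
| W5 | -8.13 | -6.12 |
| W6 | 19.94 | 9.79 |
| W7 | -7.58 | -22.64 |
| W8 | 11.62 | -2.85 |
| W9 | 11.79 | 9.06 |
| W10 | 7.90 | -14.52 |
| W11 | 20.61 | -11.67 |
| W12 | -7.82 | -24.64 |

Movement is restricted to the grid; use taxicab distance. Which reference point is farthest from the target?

Distances from (9.72, -12.74):
W1: 48.44
W2: 23.91
W3: 23.76
W4: 3.84
W5: 24.47
W6: 32.75
W7: 27.20
W8: 11.79
W9: 23.87
W10: 3.60
W11: 11.96
W12: 29.44
Maximum: W1 at 48.44.

W1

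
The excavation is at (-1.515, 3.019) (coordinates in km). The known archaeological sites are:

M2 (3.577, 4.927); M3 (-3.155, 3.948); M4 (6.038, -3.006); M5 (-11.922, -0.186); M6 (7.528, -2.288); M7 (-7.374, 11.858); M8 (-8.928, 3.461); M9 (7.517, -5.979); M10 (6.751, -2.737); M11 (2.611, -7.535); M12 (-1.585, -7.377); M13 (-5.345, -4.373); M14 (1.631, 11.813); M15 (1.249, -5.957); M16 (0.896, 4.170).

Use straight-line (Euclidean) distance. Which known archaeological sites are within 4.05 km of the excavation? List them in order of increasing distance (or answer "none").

M3, M16

Distances from (-1.515, 3.019):
M2: 5.438 km
M3: 1.885 km
M4: 9.662 km
M5: 10.889 km
M6: 10.485 km
M7: 10.605 km
M8: 7.426 km
M9: 12.749 km
M10: 10.073 km
M11: 11.332 km
M12: 10.396 km
M13: 8.325 km
M14: 9.340 km
M15: 9.392 km
M16: 2.672 km
Threshold 4.05 km: M3 (1.885 km), M16 (2.672 km) are within range.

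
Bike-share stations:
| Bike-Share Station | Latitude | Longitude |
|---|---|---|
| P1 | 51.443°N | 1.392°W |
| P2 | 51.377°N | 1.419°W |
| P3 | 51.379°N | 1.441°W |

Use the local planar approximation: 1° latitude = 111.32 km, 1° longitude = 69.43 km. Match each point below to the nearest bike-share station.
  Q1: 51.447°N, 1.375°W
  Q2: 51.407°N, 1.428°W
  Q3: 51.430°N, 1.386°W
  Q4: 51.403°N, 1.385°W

Q1 at 51.447°N, 1.375°W:
  P1: √((-0.004·111.32)² + (-0.017·69.43)²) = √(0.19827 + 1.39313) = 1.262 km
  P2: √((-0.070·111.32)² + (-0.044·69.43)²) = √(60.72150 + 9.33254) = 8.370 km
  P3: √((-0.068·111.32)² + (-0.066·69.43)²) = √(57.30127 + 20.99821) = 8.849 km
  → nearest: P1 (1.262 km)
Q2 at 51.407°N, 1.428°W:
  P1: √((0.036·111.32)² + (0.036·69.43)²) = √(16.06022 + 6.24740) = 4.723 km
  P2: √((-0.030·111.32)² + (0.009·69.43)²) = √(11.15293 + 0.39046) = 3.398 km
  P3: √((-0.028·111.32)² + (-0.013·69.43)²) = √(9.71544 + 0.81467) = 3.245 km
  → nearest: P3 (3.245 km)
Q3 at 51.430°N, 1.386°W:
  P1: √((0.013·111.32)² + (-0.006·69.43)²) = √(2.09427 + 0.17354) = 1.506 km
  P2: √((-0.053·111.32)² + (-0.033·69.43)²) = √(34.80953 + 5.24955) = 6.329 km
  P3: √((-0.051·111.32)² + (-0.055·69.43)²) = √(32.23196 + 14.58209) = 6.842 km
  → nearest: P1 (1.506 km)
Q4 at 51.403°N, 1.385°W:
  P1: √((0.040·111.32)² + (-0.007·69.43)²) = √(19.82743 + 0.23621) = 4.479 km
  P2: √((-0.026·111.32)² + (-0.034·69.43)²) = √(8.37709 + 5.57253) = 3.735 km
  P3: √((-0.024·111.32)² + (-0.056·69.43)²) = √(7.13787 + 15.11717) = 4.718 km
  → nearest: P2 (3.735 km)

Q1→P1; Q2→P3; Q3→P1; Q4→P2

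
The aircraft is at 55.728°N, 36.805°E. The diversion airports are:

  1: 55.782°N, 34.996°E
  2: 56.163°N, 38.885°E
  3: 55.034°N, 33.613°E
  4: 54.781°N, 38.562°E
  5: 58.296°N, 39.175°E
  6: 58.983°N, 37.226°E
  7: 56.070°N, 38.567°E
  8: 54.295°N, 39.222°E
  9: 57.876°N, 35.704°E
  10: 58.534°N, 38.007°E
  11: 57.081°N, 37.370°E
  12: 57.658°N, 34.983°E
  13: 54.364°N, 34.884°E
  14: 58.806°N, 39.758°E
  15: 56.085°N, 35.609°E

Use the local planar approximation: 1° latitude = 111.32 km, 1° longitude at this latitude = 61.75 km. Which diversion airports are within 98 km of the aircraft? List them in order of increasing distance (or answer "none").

15

Distances from 55.728°N, 36.805°E:
1: 111.867 km
2: 137.265 km
3: 211.706 km
4: 151.276 km
5: 321.153 km
6: 363.278 km
7: 115.272 km
8: 218.455 km
9: 248.593 km
10: 321.061 km
11: 154.604 km
12: 242.524 km
13: 192.683 km
14: 388.143 km
15: 83.867 km
Threshold 98 km: 15 (83.867 km) is within range.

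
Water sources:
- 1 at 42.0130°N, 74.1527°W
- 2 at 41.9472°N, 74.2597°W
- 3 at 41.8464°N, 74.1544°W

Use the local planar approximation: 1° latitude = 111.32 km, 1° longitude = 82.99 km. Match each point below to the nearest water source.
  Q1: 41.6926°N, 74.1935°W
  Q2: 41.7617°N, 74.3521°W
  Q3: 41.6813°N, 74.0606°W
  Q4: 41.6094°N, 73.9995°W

Q1 at 41.6926°N, 74.1935°W:
  1: √((0.3204·111.32)² + (0.0408·82.99)²) = √(1272.129753 + 11.464942) = 35.8273 km
  2: √((0.2546·111.32)² + (-0.0662·82.99)²) = √(803.273045 + 30.183355) = 28.8696 km
  3: √((0.1538·111.32)² + (0.0391·82.99)²) = √(293.129189 + 10.529434) = 17.4258 km
  → nearest: 3 (17.4258 km)
Q2 at 41.7617°N, 74.3521°W:
  1: √((0.2513·111.32)² + (0.1994·82.99)²) = √(782.584735 + 273.843122) = 32.5027 km
  2: √((0.1855·111.32)² + (0.0924·82.99)²) = √(426.416718 + 58.802457) = 22.0277 km
  3: √((0.0847·111.32)² + (0.1977·82.99)²) = √(88.902345 + 269.193685) = 18.9234 km
  → nearest: 3 (18.9234 km)
Q3 at 41.6813°N, 74.0606°W:
  1: √((0.3317·111.32)² + (-0.0921·82.99)²) = √(1363.444104 + 58.421243) = 37.7076 km
  2: √((0.2659·111.32)² + (-0.1991·82.99)²) = √(876.159290 + 273.019740) = 33.8995 km
  3: √((0.1651·111.32)² + (-0.0938·82.99)²) = √(337.785141 + 60.597849) = 19.9595 km
  → nearest: 3 (19.9595 km)
Q4 at 41.6094°N, 73.9995°W:
  1: √((0.4036·111.32)² + (-0.1532·82.99)²) = √(2018.592756 + 161.647525) = 46.6930 km
  2: √((0.3378·111.32)² + (-0.2602·82.99)²) = √(1414.052994 + 466.300750) = 43.3630 km
  3: √((0.2370·111.32)² + (-0.1549·82.99)²) = √(696.054246 + 165.254907) = 29.3481 km
  → nearest: 3 (29.3481 km)

Q1→3; Q2→3; Q3→3; Q4→3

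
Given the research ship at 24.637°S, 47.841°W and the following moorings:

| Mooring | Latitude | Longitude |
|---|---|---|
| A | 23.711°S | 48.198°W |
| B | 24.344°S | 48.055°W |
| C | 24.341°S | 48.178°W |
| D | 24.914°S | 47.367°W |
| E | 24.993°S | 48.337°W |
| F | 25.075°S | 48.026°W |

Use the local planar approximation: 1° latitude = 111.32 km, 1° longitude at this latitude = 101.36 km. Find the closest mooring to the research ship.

Distances from 24.637°S, 47.841°W:
A: √((0.926·111.32)² + (-0.357·101.36)²) = √(10625.96470 + 1309.39186) = 109.249 km
B: √((0.293·111.32)² + (-0.214·101.36)²) = √(1063.85303 + 470.50122) = 39.171 km
C: √((0.296·111.32)² + (-0.337·101.36)²) = √(1085.74995 + 1166.79083) = 47.461 km
D: √((-0.277·111.32)² + (0.474·101.36)²) = √(950.83669 + 2308.28743) = 57.089 km
E: √((-0.356·111.32)² + (-0.496·101.36)²) = √(1570.53056 + 2527.53138) = 64.016 km
F: √((-0.438·111.32)² + (-0.185·101.36)²) = √(2377.35817 + 351.62250) = 52.240 km
Minimum: B at 39.171 km.

B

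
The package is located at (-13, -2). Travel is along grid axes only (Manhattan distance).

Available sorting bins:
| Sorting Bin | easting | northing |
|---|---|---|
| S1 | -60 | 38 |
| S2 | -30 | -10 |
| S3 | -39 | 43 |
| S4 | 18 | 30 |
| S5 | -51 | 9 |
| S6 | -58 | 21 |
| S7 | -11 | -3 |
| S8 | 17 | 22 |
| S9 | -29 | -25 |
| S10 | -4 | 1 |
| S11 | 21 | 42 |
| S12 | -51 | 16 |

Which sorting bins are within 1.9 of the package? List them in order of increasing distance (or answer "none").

none

Distances from (-13, -2):
S1: |-47| + |40| = 47 + 40 = 87
S2: |-17| + |-8| = 17 + 8 = 25
S3: |-26| + |45| = 26 + 45 = 71
S4: |31| + |32| = 31 + 32 = 63
S5: |-38| + |11| = 38 + 11 = 49
S6: |-45| + |23| = 45 + 23 = 68
S7: |2| + |-1| = 2 + 1 = 3
S8: |30| + |24| = 30 + 24 = 54
S9: |-16| + |-23| = 16 + 23 = 39
S10: |9| + |3| = 9 + 3 = 12
S11: |34| + |44| = 34 + 44 = 78
S12: |-38| + |18| = 38 + 18 = 56
Threshold 1.9: none within range.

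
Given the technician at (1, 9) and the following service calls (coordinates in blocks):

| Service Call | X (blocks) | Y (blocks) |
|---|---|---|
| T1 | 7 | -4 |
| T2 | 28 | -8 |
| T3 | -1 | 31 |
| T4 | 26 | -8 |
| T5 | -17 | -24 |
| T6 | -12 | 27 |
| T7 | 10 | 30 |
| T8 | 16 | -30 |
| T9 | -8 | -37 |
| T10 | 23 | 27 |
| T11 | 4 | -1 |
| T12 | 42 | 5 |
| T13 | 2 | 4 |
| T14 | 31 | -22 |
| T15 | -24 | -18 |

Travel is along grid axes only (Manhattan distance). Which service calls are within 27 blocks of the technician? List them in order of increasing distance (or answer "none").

Distances from (1, 9):
T1: 19 blocks
T2: 44 blocks
T3: 24 blocks
T4: 42 blocks
T5: 51 blocks
T6: 31 blocks
T7: 30 blocks
T8: 54 blocks
T9: 55 blocks
T10: 40 blocks
T11: 13 blocks
T12: 45 blocks
T13: 6 blocks
T14: 61 blocks
T15: 52 blocks
Threshold 27 blocks: T13 (6 blocks), T11 (13 blocks), T1 (19 blocks), T3 (24 blocks) are within range.

T13, T11, T1, T3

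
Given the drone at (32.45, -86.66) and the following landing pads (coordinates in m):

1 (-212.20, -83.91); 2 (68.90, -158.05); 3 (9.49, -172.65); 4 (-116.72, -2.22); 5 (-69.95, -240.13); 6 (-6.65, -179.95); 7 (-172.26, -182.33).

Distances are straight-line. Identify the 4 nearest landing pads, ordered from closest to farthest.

2, 3, 6, 4

Distances from (32.45, -86.66):
1: √((-244.65)² + (2.75)²) = √(59853.6225 + 7.5625) = 244.67 m
2: √((36.45)² + (-71.39)²) = √(1328.6025 + 5096.5321) = 80.16 m
3: √((-22.96)² + (-85.99)²) = √(527.1616 + 7394.2801) = 89.00 m
4: √((-149.17)² + (84.44)²) = √(22251.6889 + 7130.1136) = 171.41 m
5: √((-102.40)² + (-153.47)²) = √(10485.7600 + 23553.0409) = 184.50 m
6: √((-39.10)² + (-93.29)²) = √(1528.8100 + 8703.0241) = 101.15 m
7: √((-204.71)² + (-95.67)²) = √(41906.1841 + 9152.7489) = 225.96 m
Sorted: 2 (80.16 m) < 3 (89.00 m) < 6 (101.15 m) < 4 (171.41 m) < 5 (184.50 m) < 7 (225.96 m) < …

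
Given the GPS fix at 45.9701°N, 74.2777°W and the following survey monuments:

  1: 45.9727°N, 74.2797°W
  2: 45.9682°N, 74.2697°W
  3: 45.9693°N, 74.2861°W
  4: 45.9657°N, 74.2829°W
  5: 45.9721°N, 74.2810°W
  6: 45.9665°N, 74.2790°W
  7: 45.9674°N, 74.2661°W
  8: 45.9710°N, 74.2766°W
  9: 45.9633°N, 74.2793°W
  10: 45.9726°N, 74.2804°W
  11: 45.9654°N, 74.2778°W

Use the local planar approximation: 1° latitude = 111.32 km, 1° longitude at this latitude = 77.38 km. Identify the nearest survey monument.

8

Distances from 45.9701°N, 74.2777°W:
1: 0.3282 km
2: 0.6542 km
3: 0.6561 km
4: 0.6339 km
5: 0.3388 km
6: 0.4132 km
7: 0.9466 km
8: 0.1315 km
9: 0.7670 km
10: 0.3480 km
11: 0.5233 km
Minimum: 8 at 0.1315 km.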